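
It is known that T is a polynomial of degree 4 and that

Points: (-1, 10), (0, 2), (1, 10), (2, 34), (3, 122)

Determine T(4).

Write T(x) = ax^4 + bx³ + cx² + dx + e; the 5 given values yield a linear system in the 5 coefficients.
Solving, T(x) = 2x^4 - 4x³ + 6x² + 4x + 2.
Then T(4) = 370.

370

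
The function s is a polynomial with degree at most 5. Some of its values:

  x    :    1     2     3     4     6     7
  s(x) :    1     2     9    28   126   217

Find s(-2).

-26

Write s(x) = ax^5 + bx^4 + cx³ + dx² + ex + p; the 6 given values yield a linear system in the 6 coefficients.
Solving, the top 2 coefficients vanish, and s(x) = x³ - 3x² + 3x.
Then s(-2) = -26.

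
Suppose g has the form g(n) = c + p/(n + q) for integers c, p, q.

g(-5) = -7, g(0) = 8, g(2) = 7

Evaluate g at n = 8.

(g(n) − c)(n + q) = p for each data point; the three points give a linear system in c and q, then p follows.
Solving: c = 5, q = 4, p = 12, so g(n) = 5 + 12/(n + 4).
Then g(8) = 5 + 12/12 = 6.

6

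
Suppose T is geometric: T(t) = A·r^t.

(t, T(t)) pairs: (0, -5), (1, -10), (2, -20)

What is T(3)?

-40

Consecutive ratio: -10/(-5) = 2, and -20/(-10) = 2, so r = 2.
Then A·2^0 = -5 gives A = -5, and T(t) = -5·2^t.
T(3) = -5·2^3 = -40.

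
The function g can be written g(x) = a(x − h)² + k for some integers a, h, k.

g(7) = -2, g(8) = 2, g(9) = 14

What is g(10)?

First differences 4, 12; second difference 8 = 2a, so a = 4.
Expanding, the x-coefficient is −2ah = -8h; matching it to the data gives h = 7, and then k = -2.
So g(x) = 4(x − 7)² − 2.
g(10) = 4·3² − 2 = 34.

34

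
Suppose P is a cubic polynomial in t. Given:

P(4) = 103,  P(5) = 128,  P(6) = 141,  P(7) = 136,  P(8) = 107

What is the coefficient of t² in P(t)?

9

First differences: 25, 13, -5, -29. Second differences: -12, -18, -24. Third differences: -6, -6.
Level-3 differences are constant, so P has degree 3.
Fitting a degree-3 polynomial gives P(t) = -t³ + 9t² + 5t + 3.
The coefficient of t² is 9.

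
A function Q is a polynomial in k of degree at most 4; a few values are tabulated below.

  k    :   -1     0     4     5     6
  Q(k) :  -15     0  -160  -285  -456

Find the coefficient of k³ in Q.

-1

Write Q(k) = ak^4 + bk³ + ck² + dk + e; the 5 given values yield a linear system in the 5 coefficients.
Solving, the leading coefficient vanishes, and Q(k) = -k³ - 8k² + 8k.
The coefficient of k³ is -1.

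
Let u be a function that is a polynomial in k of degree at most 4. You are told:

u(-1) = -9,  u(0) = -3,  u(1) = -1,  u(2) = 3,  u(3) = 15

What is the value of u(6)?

159

First differences: 6, 2, 4, 12. Second differences: -4, 2, 8. Third differences: 6, 6.
Level-3 differences are constant, so u has degree 3.
Fitting a degree-3 polynomial gives u(k) = k³ - 2k² + 3k - 3.
Then u(6) = 159.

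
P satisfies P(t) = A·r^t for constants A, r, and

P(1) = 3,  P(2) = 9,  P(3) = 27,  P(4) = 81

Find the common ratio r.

Consecutive ratio: 9/3 = 3, and 27/9 = 3, so r = 3.
Then A·3^1 = 3 gives A = 1, and P(t) = 1·3^t.

3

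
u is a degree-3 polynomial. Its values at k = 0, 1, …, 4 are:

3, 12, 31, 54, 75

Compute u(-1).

10

First differences: 9, 19, 23, 21. Second differences: 10, 4, -2. Third differences: -6, -6.
Level-3 differences are constant, so u has degree 3.
Fitting a degree-3 polynomial gives u(k) = -k³ + 8k² + 2k + 3.
Then u(-1) = 10.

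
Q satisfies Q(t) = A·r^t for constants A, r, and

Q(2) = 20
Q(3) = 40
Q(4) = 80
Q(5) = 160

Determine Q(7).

640

Consecutive ratio: 40/20 = 2, and 80/40 = 2, so r = 2.
Then A·2^2 = 20 gives A = 5, and Q(t) = 5·2^t.
Q(7) = 5·2^7 = 640.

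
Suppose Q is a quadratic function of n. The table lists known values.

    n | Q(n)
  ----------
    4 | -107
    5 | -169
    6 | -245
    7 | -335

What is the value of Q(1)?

First differences: -62, -76, -90. Second differences: -14, -14.
Level-2 differences are constant, so Q has degree 2.
Fitting a degree-2 polynomial gives Q(n) = -7n² + n + 1.
Then Q(1) = -5.

-5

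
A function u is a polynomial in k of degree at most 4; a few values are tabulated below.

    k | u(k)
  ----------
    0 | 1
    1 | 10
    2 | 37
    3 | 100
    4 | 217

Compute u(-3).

First differences: 9, 27, 63, 117. Second differences: 18, 36, 54. Third differences: 18, 18.
Level-3 differences are constant, so u has degree 3.
Fitting a degree-3 polynomial gives u(k) = 3k³ + 6k + 1.
Then u(-3) = -98.

-98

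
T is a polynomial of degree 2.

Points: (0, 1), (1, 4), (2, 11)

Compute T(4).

Write T(n) = an² + bn + c; the 3 given values yield a linear system in the 3 coefficients.
Solving, T(n) = 2n² + n + 1.
Then T(4) = 37.

37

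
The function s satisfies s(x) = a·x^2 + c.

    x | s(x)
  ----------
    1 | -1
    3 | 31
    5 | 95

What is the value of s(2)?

From s(1) = -1 and s(3) = 31: 1a + c = -1 and 9a + c = 31.
Subtracting: 8a = 32, so a = 4; then c = -1 − 4·1 = -5.
So s(x) = 4x² − 5, and s(2) = 11.

11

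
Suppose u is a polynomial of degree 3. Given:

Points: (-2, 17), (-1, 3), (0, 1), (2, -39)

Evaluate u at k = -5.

311

Write u(k) = ak³ + bk² + ck + d; the 4 given values yield a linear system in the 4 coefficients.
Solving, u(k) = -3k³ - 3k² - 2k + 1.
Then u(-5) = 311.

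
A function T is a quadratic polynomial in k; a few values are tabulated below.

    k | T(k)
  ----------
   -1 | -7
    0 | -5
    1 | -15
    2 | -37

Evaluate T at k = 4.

-117

First differences: 2, -10, -22. Second differences: -12, -12.
Level-2 differences are constant, so T has degree 2.
Fitting a degree-2 polynomial gives T(k) = -6k² - 4k - 5.
Then T(4) = -117.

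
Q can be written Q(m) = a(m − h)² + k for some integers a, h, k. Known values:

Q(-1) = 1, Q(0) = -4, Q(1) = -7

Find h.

2

First differences -5, -3; second difference 2 = 2a, so a = 1.
Expanding, the m-coefficient is −2ah = -2h; matching it to the data gives h = 2, and then k = -8.
So Q(m) = 1(m − 2)² − 8.
Hence h = 2.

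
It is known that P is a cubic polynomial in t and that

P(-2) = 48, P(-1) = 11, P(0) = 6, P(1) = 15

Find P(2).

Write P(t) = at³ + bt² + ct + d; the 4 given values yield a linear system in the 4 coefficients.
Solving, P(t) = -3t³ + 7t² + 5t + 6.
Then P(2) = 20.

20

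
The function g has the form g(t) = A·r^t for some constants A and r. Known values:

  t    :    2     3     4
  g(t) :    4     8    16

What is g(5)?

32

Consecutive ratio: 8/4 = 2, and 16/8 = 2, so r = 2.
Then A·2^2 = 4 gives A = 1, and g(t) = 1·2^t.
g(5) = 1·2^5 = 32.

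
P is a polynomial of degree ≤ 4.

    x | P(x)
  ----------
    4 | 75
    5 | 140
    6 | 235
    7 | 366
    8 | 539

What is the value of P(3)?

34

First differences: 65, 95, 131, 173. Second differences: 30, 36, 42. Third differences: 6, 6.
Level-3 differences are constant, so P has degree 3.
Fitting a degree-3 polynomial gives P(x) = x³ + 4x - 5.
Then P(3) = 34.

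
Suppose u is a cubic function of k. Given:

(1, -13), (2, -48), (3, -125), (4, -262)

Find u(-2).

20

Write u(k) = ak³ + bk² + ck + d; the 4 given values yield a linear system in the 4 coefficients.
Solving, u(k) = -3k³ - 3k² - 5k - 2.
Then u(-2) = 20.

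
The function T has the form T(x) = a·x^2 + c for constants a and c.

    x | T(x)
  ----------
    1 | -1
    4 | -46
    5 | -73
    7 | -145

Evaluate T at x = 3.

From T(1) = -1 and T(4) = -46: 1a + c = -1 and 16a + c = -46.
Subtracting: 15a = -45, so a = -3; then c = -1 − (-3)·1 = 2.
So T(x) = -3x² + 2, and T(3) = -25.

-25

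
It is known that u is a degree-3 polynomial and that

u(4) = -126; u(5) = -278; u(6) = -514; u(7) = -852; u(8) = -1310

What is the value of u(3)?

First differences: -152, -236, -338, -458. Second differences: -84, -102, -120. Third differences: -18, -18.
Level-3 differences are constant, so u has degree 3.
Fitting a degree-3 polynomial gives u(k) = -3k³ + 3k² + 4k + 2.
Then u(3) = -40.

-40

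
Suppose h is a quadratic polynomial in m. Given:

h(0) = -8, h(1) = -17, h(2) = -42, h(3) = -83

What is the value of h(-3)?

-77

Write h(m) = am² + bm + c; the 4 given values yield a linear system in the 3 coefficients.
Solving, h(m) = -8m² - m - 8.
Then h(-3) = -77.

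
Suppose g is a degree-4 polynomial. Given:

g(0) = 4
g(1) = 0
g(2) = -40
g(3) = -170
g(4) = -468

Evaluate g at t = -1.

2

Write g(t) = at^4 + bt³ + ct² + dt + e; the 5 given values yield a linear system in the 5 coefficients.
Solving, g(t) = -t^4 - 3t³ - 2t² + 2t + 4.
Then g(-1) = 2.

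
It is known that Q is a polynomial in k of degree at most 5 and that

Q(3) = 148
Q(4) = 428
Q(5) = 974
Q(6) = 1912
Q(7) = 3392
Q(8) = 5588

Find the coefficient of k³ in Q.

3

First differences: 280, 546, 938, 1480, 2196. Second differences: 266, 392, 542, 716. Third differences: 126, 150, 174. Fourth differences: 24, 24.
Level-4 differences are constant, so Q has degree 4.
Fitting a degree-4 polynomial gives Q(k) = k^4 + 3k³ - 6k + 4.
The coefficient of k³ is 3.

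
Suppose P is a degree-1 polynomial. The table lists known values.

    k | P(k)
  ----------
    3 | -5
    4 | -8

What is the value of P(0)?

Write P(k) = ak + b; the 2 given values yield a linear system in the 2 coefficients.
Solving, P(k) = -3k + 4.
Then P(0) = 4.

4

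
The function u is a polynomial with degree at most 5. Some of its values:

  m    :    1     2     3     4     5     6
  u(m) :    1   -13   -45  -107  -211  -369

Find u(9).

First differences: -14, -32, -62, -104, -158. Second differences: -18, -30, -42, -54. Third differences: -12, -12, -12.
Level-3 differences are constant, so u has degree 3.
Fitting a degree-3 polynomial gives u(m) = -2m³ + 3m² - 9m + 9.
Then u(9) = -1287.

-1287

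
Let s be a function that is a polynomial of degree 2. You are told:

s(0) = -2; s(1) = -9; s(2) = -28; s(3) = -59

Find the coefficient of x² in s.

Write s(x) = ax² + bx + c; the 4 given values yield a linear system in the 3 coefficients.
Solving, s(x) = -6x² - x - 2.
The coefficient of x² is -6.

-6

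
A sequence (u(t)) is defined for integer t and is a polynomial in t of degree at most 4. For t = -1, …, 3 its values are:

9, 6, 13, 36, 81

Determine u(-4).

First differences: -3, 7, 23, 45. Second differences: 10, 16, 22. Third differences: 6, 6.
Level-3 differences are constant, so u has degree 3.
Fitting a degree-3 polynomial gives u(t) = t³ + 5t² + t + 6.
Then u(-4) = 18.

18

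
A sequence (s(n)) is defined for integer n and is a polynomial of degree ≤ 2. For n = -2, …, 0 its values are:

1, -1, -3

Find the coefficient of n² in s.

First differences: -2, -2.
Level-1 differences are constant, so s has degree 1.
Fitting a degree-1 polynomial gives s(n) = -2n - 3.
The coefficient of n² is 0.

0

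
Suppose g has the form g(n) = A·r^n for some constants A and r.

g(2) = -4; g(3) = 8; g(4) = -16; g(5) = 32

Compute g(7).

Consecutive ratio: 8/(-4) = -2, and -16/8 = -2, so r = -2.
Then A·(-2)^2 = -4 gives A = -1, and g(n) = -1·(-2)^n.
g(7) = -1·(-2)^7 = 128.

128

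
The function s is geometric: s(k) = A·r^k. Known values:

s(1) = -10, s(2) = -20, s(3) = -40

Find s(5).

Consecutive ratio: -20/(-10) = 2, and -40/(-20) = 2, so r = 2.
Then A·2^1 = -10 gives A = -5, and s(k) = -5·2^k.
s(5) = -5·2^5 = -160.

-160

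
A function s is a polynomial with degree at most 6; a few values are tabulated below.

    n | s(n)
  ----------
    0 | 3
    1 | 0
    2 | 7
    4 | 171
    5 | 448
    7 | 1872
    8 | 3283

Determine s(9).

Write s(n) = an^6 + bn^5 + cn^4 + dn³ + en² + pn + q; the 7 given values yield a linear system in the 7 coefficients.
Solving, the top 2 coefficients vanish, and s(n) = n^4 - 2n³ + 4n² - 6n + 3.
Then s(9) = 5376.

5376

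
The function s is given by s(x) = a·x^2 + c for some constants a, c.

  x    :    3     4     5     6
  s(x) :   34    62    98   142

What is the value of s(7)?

194

From s(3) = 34 and s(4) = 62: 9a + c = 34 and 16a + c = 62.
Subtracting: 7a = 28, so a = 4; then c = 34 − 4·9 = -2.
So s(x) = 4x² − 2, and s(7) = 194.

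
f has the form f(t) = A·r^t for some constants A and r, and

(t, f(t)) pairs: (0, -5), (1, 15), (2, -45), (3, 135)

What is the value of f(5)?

Consecutive ratio: 15/(-5) = -3, and -45/15 = -3, so r = -3.
Then A·(-3)^0 = -5 gives A = -5, and f(t) = -5·(-3)^t.
f(5) = -5·(-3)^5 = 1215.

1215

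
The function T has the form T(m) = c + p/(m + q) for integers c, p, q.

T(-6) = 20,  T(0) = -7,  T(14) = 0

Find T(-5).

(T(m) − c)(m + q) = p for each data point; the three points give a linear system in c and q, then p follows.
Solving: c = 2, q = 4, p = -36, so T(m) = 2 − 36/(m + 4).
Then T(-5) = 2 − 36/(-1) = 38.

38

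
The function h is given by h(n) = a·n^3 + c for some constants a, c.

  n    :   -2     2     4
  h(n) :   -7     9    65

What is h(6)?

From h(-2) = -7 and h(2) = 9: -8a + c = -7 and 8a + c = 9.
Subtracting: 16a = 16, so a = 1; then c = -7 − 1·(-8) = 1.
So h(n) = 1n³ + 1, and h(6) = 217.

217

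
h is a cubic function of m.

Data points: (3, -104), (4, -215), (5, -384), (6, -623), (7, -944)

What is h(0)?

1

First differences: -111, -169, -239, -321. Second differences: -58, -70, -82. Third differences: -12, -12.
Level-3 differences are constant, so h has degree 3.
Fitting a degree-3 polynomial gives h(m) = -2m³ - 5m² - 2m + 1.
Then h(0) = 1.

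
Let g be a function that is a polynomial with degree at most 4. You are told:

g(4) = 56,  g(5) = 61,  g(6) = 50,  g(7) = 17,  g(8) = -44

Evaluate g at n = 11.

-455

First differences: 5, -11, -33, -61. Second differences: -16, -22, -28. Third differences: -6, -6.
Level-3 differences are constant, so g has degree 3.
Fitting a degree-3 polynomial gives g(n) = -n³ + 7n² + 3n - 4.
Then g(11) = -455.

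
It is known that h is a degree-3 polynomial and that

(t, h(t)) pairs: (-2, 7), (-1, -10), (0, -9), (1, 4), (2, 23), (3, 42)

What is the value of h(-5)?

First differences: -17, 1, 13, 19, 19. Second differences: 18, 12, 6, 0. Third differences: -6, -6, -6.
Level-3 differences are constant, so h has degree 3.
Fitting a degree-3 polynomial gives h(t) = -t³ + 6t² + 8t - 9.
Then h(-5) = 226.

226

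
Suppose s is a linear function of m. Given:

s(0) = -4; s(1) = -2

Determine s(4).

Write s(m) = am + b; the 2 given values yield a linear system in the 2 coefficients.
Solving, s(m) = 2m - 4.
Then s(4) = 4.

4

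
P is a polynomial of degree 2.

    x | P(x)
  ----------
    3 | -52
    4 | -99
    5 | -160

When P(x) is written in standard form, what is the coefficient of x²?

-7

Write P(x) = ax² + bx + c; the 3 given values yield a linear system in the 3 coefficients.
Solving, P(x) = -7x² + 2x + 5.
The coefficient of x² is -7.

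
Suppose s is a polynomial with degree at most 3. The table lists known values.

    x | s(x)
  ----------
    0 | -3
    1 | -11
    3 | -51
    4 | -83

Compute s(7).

Write s(x) = ax³ + bx² + cx + d; the 4 given values yield a linear system in the 4 coefficients.
Solving, the leading coefficient vanishes, and s(x) = -4x² - 4x - 3.
Then s(7) = -227.

-227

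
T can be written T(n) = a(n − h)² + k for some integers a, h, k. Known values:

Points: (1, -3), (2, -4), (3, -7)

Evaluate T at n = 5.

First differences -1, -3; second difference -2 = 2a, so a = -1.
Expanding, the n-coefficient is −2ah = 2h; matching it to the data gives h = 1, and then k = -3.
So T(n) = -1(n − 1)² − 3.
T(5) = -1·4² − 3 = -19.

-19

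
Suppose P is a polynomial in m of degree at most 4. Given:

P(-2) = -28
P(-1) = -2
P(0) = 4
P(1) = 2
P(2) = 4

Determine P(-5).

-346

Write P(m) = am^4 + bm³ + cm² + dm + e; the 5 given values yield a linear system in the 5 coefficients.
Solving, the leading coefficient vanishes, and P(m) = 2m³ - 4m² + 4.
Then P(-5) = -346.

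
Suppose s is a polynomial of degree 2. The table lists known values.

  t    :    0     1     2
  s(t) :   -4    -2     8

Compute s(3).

26

Write s(t) = at² + bt + c; the 3 given values yield a linear system in the 3 coefficients.
Solving, s(t) = 4t² - 2t - 4.
Then s(3) = 26.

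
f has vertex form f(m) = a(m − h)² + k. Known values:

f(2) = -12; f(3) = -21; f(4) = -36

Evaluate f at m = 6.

-84

First differences -9, -15; second difference -6 = 2a, so a = -3.
Expanding, the m-coefficient is −2ah = 6h; matching it to the data gives h = 1, and then k = -9.
So f(m) = -3(m − 1)² − 9.
f(6) = -3·5² − 9 = -84.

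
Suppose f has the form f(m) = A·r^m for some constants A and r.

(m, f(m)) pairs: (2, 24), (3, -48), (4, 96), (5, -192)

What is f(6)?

Consecutive ratio: -48/24 = -2, and 96/(-48) = -2, so r = -2.
Then A·(-2)^2 = 24 gives A = 6, and f(m) = 6·(-2)^m.
f(6) = 6·(-2)^6 = 384.

384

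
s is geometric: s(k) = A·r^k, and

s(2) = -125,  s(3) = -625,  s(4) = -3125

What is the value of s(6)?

-78125

Consecutive ratio: -625/(-125) = 5, and -3125/(-625) = 5, so r = 5.
Then A·5^2 = -125 gives A = -5, and s(k) = -5·5^k.
s(6) = -5·5^6 = -78125.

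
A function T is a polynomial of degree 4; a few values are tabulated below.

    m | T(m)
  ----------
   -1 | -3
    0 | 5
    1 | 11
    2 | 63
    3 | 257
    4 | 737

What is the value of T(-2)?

First differences: 8, 6, 52, 194, 480. Second differences: -2, 46, 142, 286. Third differences: 48, 96, 144. Fourth differences: 48, 48.
Level-4 differences are constant, so T has degree 4.
Fitting a degree-4 polynomial gives T(m) = 2m^4 + 4m³ - 3m² + 3m + 5.
Then T(-2) = -13.

-13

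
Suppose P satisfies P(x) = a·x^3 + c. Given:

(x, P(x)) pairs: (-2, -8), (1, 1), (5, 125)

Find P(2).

8

From P(-2) = -8 and P(1) = 1: -8a + c = -8 and 1a + c = 1.
Subtracting: 9a = 9, so a = 1; then c = -8 − 1·(-8) = 0.
So P(x) = 1x³ + 0, and P(2) = 8.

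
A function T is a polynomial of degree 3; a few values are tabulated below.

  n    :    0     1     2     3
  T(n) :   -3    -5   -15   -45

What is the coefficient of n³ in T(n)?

-2

Write T(n) = an³ + bn² + cn + d; the 4 given values yield a linear system in the 4 coefficients.
Solving, T(n) = -2n³ + 2n² - 2n - 3.
The coefficient of n³ is -2.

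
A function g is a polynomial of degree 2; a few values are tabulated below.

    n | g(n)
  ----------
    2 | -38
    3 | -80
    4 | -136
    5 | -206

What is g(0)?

4

First differences: -42, -56, -70. Second differences: -14, -14.
Level-2 differences are constant, so g has degree 2.
Fitting a degree-2 polynomial gives g(n) = -7n² - 7n + 4.
The constant term is g(0) = 4.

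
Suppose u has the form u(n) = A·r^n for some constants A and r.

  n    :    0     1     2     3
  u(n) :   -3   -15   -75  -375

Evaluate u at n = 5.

Consecutive ratio: -15/(-3) = 5, and -75/(-15) = 5, so r = 5.
Then A·5^0 = -3 gives A = -3, and u(n) = -3·5^n.
u(5) = -3·5^5 = -9375.

-9375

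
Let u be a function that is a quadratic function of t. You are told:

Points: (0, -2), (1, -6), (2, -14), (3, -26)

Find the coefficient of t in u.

-2

First differences: -4, -8, -12. Second differences: -4, -4.
Level-2 differences are constant, so u has degree 2.
Fitting a degree-2 polynomial gives u(t) = -2t² - 2t - 2.
The coefficient of t is -2.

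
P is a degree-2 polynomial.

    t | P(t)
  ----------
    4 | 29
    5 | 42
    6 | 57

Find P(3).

18

Write P(t) = at² + bt + c; the 3 given values yield a linear system in the 3 coefficients.
Solving, P(t) = t² + 4t - 3.
Then P(3) = 18.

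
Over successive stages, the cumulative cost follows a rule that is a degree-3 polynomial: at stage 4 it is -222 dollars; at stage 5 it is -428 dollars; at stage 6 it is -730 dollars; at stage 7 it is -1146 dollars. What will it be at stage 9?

-2392

Write the value at n as f(n).
Write f(n) = an³ + bn² + cn + d; the 4 given values yield a linear system in the 4 coefficients.
Solving, f(n) = -3n³ - 3n² + 4n + 2.
Then f(9) = -2392.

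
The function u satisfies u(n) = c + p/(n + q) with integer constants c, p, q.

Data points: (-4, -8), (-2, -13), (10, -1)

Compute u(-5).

-7

(u(n) − c)(n + q) = p for each data point; the three points give a linear system in c and q, then p follows.
Solving: c = -3, q = 0, p = 20, so u(n) = -3 + 20/(n + 0).
Then u(-5) = -3 + 20/(-5) = -7.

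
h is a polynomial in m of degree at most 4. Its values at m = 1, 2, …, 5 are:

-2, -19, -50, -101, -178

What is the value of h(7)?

First differences: -17, -31, -51, -77. Second differences: -14, -20, -26. Third differences: -6, -6.
Level-3 differences are constant, so h has degree 3.
Fitting a degree-3 polynomial gives h(m) = -m³ - m² - 7m + 7.
Then h(7) = -434.

-434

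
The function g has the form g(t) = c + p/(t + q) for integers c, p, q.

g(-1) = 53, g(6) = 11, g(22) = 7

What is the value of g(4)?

13

(g(t) − c)(t + q) = p for each data point; the three points give a linear system in c and q, then p follows.
Solving: c = 5, q = 2, p = 48, so g(t) = 5 + 48/(t + 2).
Then g(4) = 5 + 48/6 = 13.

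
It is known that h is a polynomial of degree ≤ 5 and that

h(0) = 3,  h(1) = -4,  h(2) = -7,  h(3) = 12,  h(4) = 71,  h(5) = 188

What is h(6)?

First differences: -7, -3, 19, 59, 117. Second differences: 4, 22, 40, 58. Third differences: 18, 18, 18.
Level-3 differences are constant, so h has degree 3.
Fitting a degree-3 polynomial gives h(k) = 3k³ - 7k² - 3k + 3.
Then h(6) = 381.

381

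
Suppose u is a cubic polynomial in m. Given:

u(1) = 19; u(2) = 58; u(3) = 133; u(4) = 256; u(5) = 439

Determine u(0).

4

First differences: 39, 75, 123, 183. Second differences: 36, 48, 60. Third differences: 12, 12.
Level-3 differences are constant, so u has degree 3.
Fitting a degree-3 polynomial gives u(m) = 2m³ + 6m² + 7m + 4.
Then u(0) = 4.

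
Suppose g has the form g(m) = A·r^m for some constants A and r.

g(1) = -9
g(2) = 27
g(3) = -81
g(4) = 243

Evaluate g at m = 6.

Consecutive ratio: 27/(-9) = -3, and -81/27 = -3, so r = -3.
Then A·(-3)^1 = -9 gives A = 3, and g(m) = 3·(-3)^m.
g(6) = 3·(-3)^6 = 2187.

2187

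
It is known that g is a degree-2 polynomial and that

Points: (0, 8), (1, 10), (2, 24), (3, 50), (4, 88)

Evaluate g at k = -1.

Write g(k) = ak² + bk + c; the 5 given values yield a linear system in the 3 coefficients.
Solving, g(k) = 6k² - 4k + 8.
Then g(-1) = 18.

18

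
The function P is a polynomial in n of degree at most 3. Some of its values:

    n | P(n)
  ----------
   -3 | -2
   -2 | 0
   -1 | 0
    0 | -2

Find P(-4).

Write P(n) = an³ + bn² + cn + d; the 4 given values yield a linear system in the 4 coefficients.
Solving, the leading coefficient vanishes, and P(n) = -n² - 3n - 2.
Then P(-4) = -6.

-6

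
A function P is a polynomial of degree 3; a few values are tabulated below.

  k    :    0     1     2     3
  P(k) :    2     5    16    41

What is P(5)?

157

Write P(k) = ak³ + bk² + ck + d; the 4 given values yield a linear system in the 4 coefficients.
Solving, P(k) = k³ + k² + k + 2.
Then P(5) = 157.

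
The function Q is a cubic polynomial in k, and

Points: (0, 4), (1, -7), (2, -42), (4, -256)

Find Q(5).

Write Q(k) = ak³ + bk² + ck + d; the 4 given values yield a linear system in the 4 coefficients.
Solving, Q(k) = -3k³ - 3k² - 5k + 4.
Then Q(5) = -471.

-471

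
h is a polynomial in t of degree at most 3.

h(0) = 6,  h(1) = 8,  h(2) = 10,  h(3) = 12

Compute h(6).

18

First differences: 2, 2, 2.
Level-1 differences are constant, so h has degree 1.
Fitting a degree-1 polynomial gives h(t) = 2t + 6.
Then h(6) = 18.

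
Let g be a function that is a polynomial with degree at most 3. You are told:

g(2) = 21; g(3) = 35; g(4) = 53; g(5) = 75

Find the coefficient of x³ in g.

0

First differences: 14, 18, 22. Second differences: 4, 4.
Level-2 differences are constant, so g has degree 2.
Fitting a degree-2 polynomial gives g(x) = 2x² + 4x + 5.
The coefficient of x³ is 0.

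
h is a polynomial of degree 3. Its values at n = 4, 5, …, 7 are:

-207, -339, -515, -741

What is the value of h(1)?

Write h(n) = an³ + bn² + cn + d; the 4 given values yield a linear system in the 4 coefficients.
Solving, h(n) = -n³ - 7n² - 8n + 1.
Then h(1) = -15.

-15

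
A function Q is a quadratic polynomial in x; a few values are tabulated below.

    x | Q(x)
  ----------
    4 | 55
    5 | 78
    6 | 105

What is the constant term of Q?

Write Q(x) = ax² + bx + c; the 3 given values yield a linear system in the 3 coefficients.
Solving, Q(x) = 2x² + 5x + 3.
The constant term is Q(0) = 3.

3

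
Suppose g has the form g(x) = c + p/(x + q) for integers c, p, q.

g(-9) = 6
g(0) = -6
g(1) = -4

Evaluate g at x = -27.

3

(g(x) − c)(x + q) = p for each data point; the three points give a linear system in c and q, then p follows.
Solving: c = 2, q = 3, p = -24, so g(x) = 2 − 24/(x + 3).
Then g(-27) = 2 − 24/(-24) = 3.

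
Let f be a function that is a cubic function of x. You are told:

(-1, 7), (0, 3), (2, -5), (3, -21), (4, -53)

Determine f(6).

-189

Write f(x) = ax³ + bx² + cx + d; the 5 given values yield a linear system in the 4 coefficients.
Solving, f(x) = -x³ + x² - 2x + 3.
Then f(6) = -189.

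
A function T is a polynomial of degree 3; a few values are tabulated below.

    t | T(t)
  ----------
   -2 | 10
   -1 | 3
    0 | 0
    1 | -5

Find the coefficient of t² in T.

-1

Write T(t) = at³ + bt² + ct + d; the 4 given values yield a linear system in the 4 coefficients.
Solving, T(t) = -t³ - t² - 3t.
The coefficient of t² is -1.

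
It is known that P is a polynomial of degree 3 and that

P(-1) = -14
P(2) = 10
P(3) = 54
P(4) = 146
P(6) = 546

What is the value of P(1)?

-4

Write P(m) = am³ + bm² + cm + d; the 5 given values yield a linear system in the 4 coefficients.
Solving, P(m) = 3m³ - 3m² + 2m - 6.
Then P(1) = -4.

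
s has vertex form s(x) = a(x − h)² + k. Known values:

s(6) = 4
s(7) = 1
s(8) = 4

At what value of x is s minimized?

7

First differences -3, 3; second difference 6 = 2a, so a = 3.
Expanding, the x-coefficient is −2ah = -6h; matching it to the data gives h = 7, and then k = 1.
So s(x) = 3(x − 7)² + 1.
Hence h = 7.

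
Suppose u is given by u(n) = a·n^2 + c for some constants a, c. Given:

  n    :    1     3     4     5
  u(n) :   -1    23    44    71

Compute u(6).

From u(1) = -1 and u(3) = 23: 1a + c = -1 and 9a + c = 23.
Subtracting: 8a = 24, so a = 3; then c = -1 − 3·1 = -4.
So u(n) = 3n² − 4, and u(6) = 104.

104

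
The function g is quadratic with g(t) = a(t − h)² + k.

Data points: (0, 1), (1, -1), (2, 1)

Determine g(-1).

First differences -2, 2; second difference 4 = 2a, so a = 2.
Expanding, the t-coefficient is −2ah = -4h; matching it to the data gives h = 1, and then k = -1.
So g(t) = 2(t − 1)² − 1.
g(-1) = 2·(-2)² − 1 = 7.

7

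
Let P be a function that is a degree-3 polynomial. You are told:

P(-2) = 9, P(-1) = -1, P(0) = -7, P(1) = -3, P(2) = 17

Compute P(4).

First differences: -10, -6, 4, 20. Second differences: 4, 10, 16. Third differences: 6, 6.
Level-3 differences are constant, so P has degree 3.
Fitting a degree-3 polynomial gives P(x) = x³ + 5x² - 2x - 7.
Then P(4) = 129.

129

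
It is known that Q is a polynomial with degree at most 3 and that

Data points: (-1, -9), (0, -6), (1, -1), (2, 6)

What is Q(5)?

39

First differences: 3, 5, 7. Second differences: 2, 2.
Level-2 differences are constant, so Q has degree 2.
Fitting a degree-2 polynomial gives Q(m) = m² + 4m - 6.
Then Q(5) = 39.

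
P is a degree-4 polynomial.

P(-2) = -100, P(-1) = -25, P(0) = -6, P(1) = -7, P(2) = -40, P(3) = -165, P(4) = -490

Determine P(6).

-2412

Write P(x) = ax^4 + bx³ + cx² + dx + e; the 7 given values yield a linear system in the 5 coefficients.
Solving, P(x) = -2x^4 + 2x³ - 8x² + 7x - 6.
Then P(6) = -2412.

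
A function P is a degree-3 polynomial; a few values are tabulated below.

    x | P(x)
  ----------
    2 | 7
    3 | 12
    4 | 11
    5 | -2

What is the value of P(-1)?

16

Write P(x) = ax³ + bx² + cx + d; the 4 given values yield a linear system in the 4 coefficients.
Solving, P(x) = -x³ + 6x² - 6x + 3.
Then P(-1) = 16.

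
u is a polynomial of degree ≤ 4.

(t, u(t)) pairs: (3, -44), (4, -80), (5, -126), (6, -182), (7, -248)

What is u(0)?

4

Write u(t) = at^4 + bt³ + ct² + dt + e; the 5 given values yield a linear system in the 5 coefficients.
Solving, the top 2 coefficients vanish, and u(t) = -5t² - t + 4.
The constant term is u(0) = 4.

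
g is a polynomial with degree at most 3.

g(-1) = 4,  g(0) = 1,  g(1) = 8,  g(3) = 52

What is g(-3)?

Write g(t) = at³ + bt² + ct + d; the 4 given values yield a linear system in the 4 coefficients.
Solving, the leading coefficient vanishes, and g(t) = 5t² + 2t + 1.
Then g(-3) = 40.

40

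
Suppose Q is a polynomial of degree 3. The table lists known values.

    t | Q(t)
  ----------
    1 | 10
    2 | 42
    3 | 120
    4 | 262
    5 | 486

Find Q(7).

First differences: 32, 78, 142, 224. Second differences: 46, 64, 82. Third differences: 18, 18.
Level-3 differences are constant, so Q has degree 3.
Fitting a degree-3 polynomial gives Q(t) = 3t³ + 5t² - 4t + 6.
Then Q(7) = 1252.

1252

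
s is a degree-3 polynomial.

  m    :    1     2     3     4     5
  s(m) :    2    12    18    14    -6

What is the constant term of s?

First differences: 10, 6, -4, -20. Second differences: -4, -10, -16. Third differences: -6, -6.
Level-3 differences are constant, so s has degree 3.
Fitting a degree-3 polynomial gives s(m) = -m³ + 4m² + 5m - 6.
The constant term is s(0) = -6.

-6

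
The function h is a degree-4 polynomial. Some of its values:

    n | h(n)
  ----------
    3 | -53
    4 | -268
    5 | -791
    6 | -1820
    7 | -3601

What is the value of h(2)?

Write h(n) = an^4 + bn³ + cn² + dn + e; the 5 given values yield a linear system in the 5 coefficients.
Solving, h(n) = -2n^4 + 3n³ + 4n² - 4n + 4.
Then h(2) = 4.

4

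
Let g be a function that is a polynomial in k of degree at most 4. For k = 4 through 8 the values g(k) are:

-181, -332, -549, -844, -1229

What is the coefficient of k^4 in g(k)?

First differences: -151, -217, -295, -385. Second differences: -66, -78, -90. Third differences: -12, -12.
Level-3 differences are constant, so g has degree 3.
Fitting a degree-3 polynomial gives g(k) = -2k³ - 3k² - 2k + 3.
The coefficient of k^4 is 0.

0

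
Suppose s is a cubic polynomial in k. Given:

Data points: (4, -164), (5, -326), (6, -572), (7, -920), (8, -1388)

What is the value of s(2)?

-20

First differences: -162, -246, -348, -468. Second differences: -84, -102, -120. Third differences: -18, -18.
Level-3 differences are constant, so s has degree 3.
Fitting a degree-3 polynomial gives s(k) = -3k³ + 3k² - 6k + 4.
Then s(2) = -20.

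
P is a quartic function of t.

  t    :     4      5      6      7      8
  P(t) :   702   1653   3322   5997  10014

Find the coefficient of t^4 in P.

2

Write P(t) = at^4 + bt³ + ct² + dt + e; the 5 given values yield a linear system in the 5 coefficients.
Solving, P(t) = 2t^4 + 4t³ - 3t² - 4t - 2.
The coefficient of t^4 is 2.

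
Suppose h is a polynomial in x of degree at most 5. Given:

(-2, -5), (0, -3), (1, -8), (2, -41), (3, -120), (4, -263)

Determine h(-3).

Write h(x) = ax^5 + bx^4 + cx³ + dx² + ex + p; the 6 given values yield a linear system in the 6 coefficients.
Solving, the top 2 coefficients vanish, and h(x) = -3x³ - 5x² + 3x - 3.
Then h(-3) = 24.

24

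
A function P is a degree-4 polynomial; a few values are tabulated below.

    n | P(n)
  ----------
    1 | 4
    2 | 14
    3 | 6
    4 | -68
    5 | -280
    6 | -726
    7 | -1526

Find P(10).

First differences: 10, -8, -74, -212, -446, -800. Second differences: -18, -66, -138, -234, -354. Third differences: -48, -72, -96, -120. Fourth differences: -24, -24, -24.
Level-4 differences are constant, so P has degree 4.
Fitting a degree-4 polynomial gives P(n) = -n^4 + 2n³ + 4n² - n.
Then P(10) = -7610.

-7610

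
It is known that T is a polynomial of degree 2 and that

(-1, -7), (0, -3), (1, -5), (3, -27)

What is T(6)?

Write T(x) = ax² + bx + c; the 4 given values yield a linear system in the 3 coefficients.
Solving, T(x) = -3x² + x - 3.
Then T(6) = -105.

-105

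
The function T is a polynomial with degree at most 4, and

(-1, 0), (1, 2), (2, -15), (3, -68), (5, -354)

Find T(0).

Write T(m) = am^4 + bm³ + cm² + dm + e; the 5 given values yield a linear system in the 5 coefficients.
Solving, the leading coefficient vanishes, and T(m) = -3m³ + 4m + 1.
Then T(0) = 1.

1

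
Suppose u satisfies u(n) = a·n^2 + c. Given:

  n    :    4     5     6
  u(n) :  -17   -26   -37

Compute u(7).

From u(4) = -17 and u(5) = -26: 16a + c = -17 and 25a + c = -26.
Subtracting: 9a = -9, so a = -1; then c = -17 − (-1)·16 = -1.
So u(n) = -1n² − 1, and u(7) = -50.

-50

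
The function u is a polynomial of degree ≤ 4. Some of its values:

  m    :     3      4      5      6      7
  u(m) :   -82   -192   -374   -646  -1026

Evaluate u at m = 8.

-1532

First differences: -110, -182, -272, -380. Second differences: -72, -90, -108. Third differences: -18, -18.
Level-3 differences are constant, so u has degree 3.
Fitting a degree-3 polynomial gives u(m) = -3m³ + m - 4.
Then u(8) = -1532.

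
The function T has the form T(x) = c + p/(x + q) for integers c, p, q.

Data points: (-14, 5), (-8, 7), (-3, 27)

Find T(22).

2

(T(x) − c)(x + q) = p for each data point; the three points give a linear system in c and q, then p follows.
Solving: c = 3, q = 2, p = -24, so T(x) = 3 − 24/(x + 2).
Then T(22) = 3 − 24/24 = 2.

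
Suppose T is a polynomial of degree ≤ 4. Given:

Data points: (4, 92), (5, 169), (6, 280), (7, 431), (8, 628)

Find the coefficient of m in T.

Write T(m) = am^4 + bm³ + cm² + dm + e; the 5 given values yield a linear system in the 5 coefficients.
Solving, the leading coefficient vanishes, and T(m) = m³ + 2m² - 2m + 4.
The coefficient of m is -2.

-2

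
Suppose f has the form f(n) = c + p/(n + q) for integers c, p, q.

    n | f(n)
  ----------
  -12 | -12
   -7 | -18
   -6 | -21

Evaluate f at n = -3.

(f(n) − c)(n + q) = p for each data point; the three points give a linear system in c and q, then p follows.
Solving: c = -6, q = 2, p = 60, so f(n) = -6 + 60/(n + 2).
Then f(-3) = -6 + 60/(-1) = -66.

-66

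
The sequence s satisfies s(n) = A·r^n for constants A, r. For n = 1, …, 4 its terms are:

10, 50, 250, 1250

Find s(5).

6250

Consecutive ratio: 50/10 = 5, and 250/50 = 5, so r = 5.
Then A·5^1 = 10 gives A = 2, and s(n) = 2·5^n.
s(5) = 2·5^5 = 6250.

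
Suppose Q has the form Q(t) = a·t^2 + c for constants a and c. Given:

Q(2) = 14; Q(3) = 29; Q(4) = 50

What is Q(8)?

From Q(2) = 14 and Q(3) = 29: 4a + c = 14 and 9a + c = 29.
Subtracting: 5a = 15, so a = 3; then c = 14 − 3·4 = 2.
So Q(t) = 3t² + 2, and Q(8) = 194.

194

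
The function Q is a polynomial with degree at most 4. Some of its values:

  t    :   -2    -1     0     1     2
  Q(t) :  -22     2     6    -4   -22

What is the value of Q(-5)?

Write Q(t) = at^4 + bt³ + ct² + dt + e; the 5 given values yield a linear system in the 5 coefficients.
Solving, the leading coefficient vanishes, and Q(t) = t³ - 7t² - 4t + 6.
Then Q(-5) = -274.

-274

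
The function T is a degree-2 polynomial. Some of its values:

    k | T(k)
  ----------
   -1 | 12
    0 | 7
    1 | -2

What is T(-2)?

Write T(k) = ak² + bk + c; the 3 given values yield a linear system in the 3 coefficients.
Solving, T(k) = -2k² - 7k + 7.
Then T(-2) = 13.

13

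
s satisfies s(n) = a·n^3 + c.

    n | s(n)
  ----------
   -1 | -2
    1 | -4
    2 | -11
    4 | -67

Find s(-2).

5

From s(-1) = -2 and s(1) = -4: -1a + c = -2 and 1a + c = -4.
Subtracting: 2a = -2, so a = -1; then c = -2 − (-1)·(-1) = -3.
So s(n) = -1n³ − 3, and s(-2) = 5.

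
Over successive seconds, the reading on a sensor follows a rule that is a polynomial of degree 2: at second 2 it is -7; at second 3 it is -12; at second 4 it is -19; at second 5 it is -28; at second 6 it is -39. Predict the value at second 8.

Write the value at x as u(x).
First differences: -5, -7, -9, -11. Second differences: -2, -2, -2.
Level-2 differences are constant, so u has degree 2.
Fitting a degree-2 polynomial gives u(x) = -x² - 3.
Then u(8) = -67.

-67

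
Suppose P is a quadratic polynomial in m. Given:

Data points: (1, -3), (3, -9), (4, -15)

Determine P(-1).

Write P(m) = am² + bm + c; the 3 given values yield a linear system in the 3 coefficients.
Solving, P(m) = -m² + m - 3.
Then P(-1) = -5.

-5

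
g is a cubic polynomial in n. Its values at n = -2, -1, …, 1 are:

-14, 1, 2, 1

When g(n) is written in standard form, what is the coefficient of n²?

Write g(n) = an³ + bn² + cn + d; the 4 given values yield a linear system in the 4 coefficients.
Solving, g(n) = 2n³ - n² - 2n + 2.
The coefficient of n² is -1.

-1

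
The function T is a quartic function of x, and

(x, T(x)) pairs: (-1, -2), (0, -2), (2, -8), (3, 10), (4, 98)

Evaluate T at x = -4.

346

Write T(x) = ax^4 + bx³ + cx² + dx + e; the 5 given values yield a linear system in the 5 coefficients.
Solving, T(x) = x^4 - 2x³ - 2x² + x - 2.
Then T(-4) = 346.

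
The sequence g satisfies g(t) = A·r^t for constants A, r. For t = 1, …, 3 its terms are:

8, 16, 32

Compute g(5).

Consecutive ratio: 16/8 = 2, and 32/16 = 2, so r = 2.
Then A·2^1 = 8 gives A = 4, and g(t) = 4·2^t.
g(5) = 4·2^5 = 128.

128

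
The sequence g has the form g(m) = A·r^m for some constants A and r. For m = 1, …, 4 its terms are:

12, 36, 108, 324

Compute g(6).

2916

Consecutive ratio: 36/12 = 3, and 108/36 = 3, so r = 3.
Then A·3^1 = 12 gives A = 4, and g(m) = 4·3^m.
g(6) = 4·3^6 = 2916.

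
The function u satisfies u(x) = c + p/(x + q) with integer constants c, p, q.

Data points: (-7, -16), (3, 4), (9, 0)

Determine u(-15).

-8

(u(x) − c)(x + q) = p for each data point; the three points give a linear system in c and q, then p follows.
Solving: c = -4, q = 3, p = 48, so u(x) = -4 + 48/(x + 3).
Then u(-15) = -4 + 48/(-12) = -8.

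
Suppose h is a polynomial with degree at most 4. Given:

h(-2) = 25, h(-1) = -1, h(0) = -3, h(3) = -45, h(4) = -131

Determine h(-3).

93

Write h(n) = an^4 + bn³ + cn² + dn + e; the 5 given values yield a linear system in the 5 coefficients.
Solving, the leading coefficient vanishes, and h(n) = -3n³ + 3n² + 4n - 3.
Then h(-3) = 93.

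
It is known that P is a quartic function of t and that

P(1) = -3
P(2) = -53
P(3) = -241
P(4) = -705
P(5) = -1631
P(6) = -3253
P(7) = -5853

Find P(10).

-23061

First differences: -50, -188, -464, -926, -1622, -2600. Second differences: -138, -276, -462, -696, -978. Third differences: -138, -186, -234, -282. Fourth differences: -48, -48, -48.
Level-4 differences are constant, so P has degree 4.
Fitting a degree-4 polynomial gives P(t) = -2t^4 - 3t³ - t² + 4t - 1.
Then P(10) = -23061.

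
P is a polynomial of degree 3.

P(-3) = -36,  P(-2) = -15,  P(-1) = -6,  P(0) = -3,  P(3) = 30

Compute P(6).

Write P(k) = ak³ + bk² + ck + d; the 5 given values yield a linear system in the 4 coefficients.
Solving, P(k) = k³ + 2k - 3.
Then P(6) = 225.

225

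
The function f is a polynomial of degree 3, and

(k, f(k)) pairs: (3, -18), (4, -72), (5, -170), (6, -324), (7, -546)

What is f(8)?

-848

Write f(k) = ak³ + bk² + ck + d; the 5 given values yield a linear system in the 4 coefficients.
Solving, f(k) = -2k³ + 2k² + 6k.
Then f(8) = -848.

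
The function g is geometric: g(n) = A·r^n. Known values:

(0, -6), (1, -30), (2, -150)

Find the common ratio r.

5

Consecutive ratio: -30/(-6) = 5, and -150/(-30) = 5, so r = 5.
Then A·5^0 = -6 gives A = -6, and g(n) = -6·5^n.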